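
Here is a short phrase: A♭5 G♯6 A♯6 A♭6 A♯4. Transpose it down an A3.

Fbb5 Eb6 F6 Fbb6 F4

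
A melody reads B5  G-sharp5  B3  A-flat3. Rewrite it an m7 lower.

C#5 A#4 C#3 Bb2

B5: a seventh down reaches C, and 10 semitones makes it C#5.
A minor seventh down from G#5 gives A#4.
B3 down a minor seventh is C#3.
Ab3: a seventh down reaches B, and 10 semitones makes it Bb2.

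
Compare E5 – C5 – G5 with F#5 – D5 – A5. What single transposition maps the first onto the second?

up a major second

From E5 to F#5 is 2 letter names — a second of some quality.
E5 to F#5 is 2 semitones, which makes it a major second; the second version is higher, so the direction is up.
Checking another pair — G5 → A5 — gives the same interval.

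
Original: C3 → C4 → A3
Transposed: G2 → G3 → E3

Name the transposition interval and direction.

Take the first pair: C3 → G2. C to G spans 4 letter names, so the interval is some kind of fourth.
G2 to C3 is 5 semitones, which makes it a perfect fourth; the second version is lower, so the direction is down.
Checking another pair — A3 → E3 — gives the same interval.

down a perfect fourth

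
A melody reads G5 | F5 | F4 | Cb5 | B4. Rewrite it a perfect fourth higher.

G5 becomes C6
F5 becomes Bb5
F4 becomes Bb4
Cb5 becomes Fb5
B4 becomes E5

C6 Bb5 Bb4 Fb5 E5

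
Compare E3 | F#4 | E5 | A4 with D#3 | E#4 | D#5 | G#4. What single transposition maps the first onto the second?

Take the first pair: E3 → D#3. E to D spans 2 letter names, so the interval is some kind of second.
D#3 to E3 is 1 semitone, which makes it a minor second; the second version is lower, so the direction is down.
Checking another pair — A4 → G#4 — gives the same interval.

down a minor second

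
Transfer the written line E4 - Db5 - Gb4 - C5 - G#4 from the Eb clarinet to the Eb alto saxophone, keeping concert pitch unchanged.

E5 Db6 Gb5 C6 G#5

First find concert pitch: the Eb clarinet sounds a minor third above written, so E4 Db5 Gb4 C5 G#4 sounds G4 Fb5 Bbb4 Eb5 B4.
Then write for Eb alto saxophone: it sounds a major sixth below written, so the part must be a major sixth above concert.
G4 → E5
Fb5 → Db6
Bbb4 → Gb5
Eb5 → C6
B4 → G#5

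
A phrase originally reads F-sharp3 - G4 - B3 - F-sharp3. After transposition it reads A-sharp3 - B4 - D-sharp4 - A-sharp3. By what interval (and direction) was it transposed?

From F#3 to A#3 is 3 letter names — a third of some quality.
F#3 to A#3 is 4 semitones, which makes it a major third; the second version is higher, so the direction is up.
Checking another pair — F#3 → A#3 — gives the same interval.

up a major third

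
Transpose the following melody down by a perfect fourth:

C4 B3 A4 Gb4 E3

C4 down a perfect fourth is G3.
B3: a fourth down reaches F, and 5 semitones makes it F#3.
A perfect fourth down from A4 gives E4.
Gb4: a fourth down reaches D, and 5 semitones makes it Db4.
E3: a fourth down reaches B, and 5 semitones makes it B2.

G3 F#3 E4 Db4 B2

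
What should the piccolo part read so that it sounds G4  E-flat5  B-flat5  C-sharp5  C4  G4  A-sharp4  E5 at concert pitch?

G3 Eb4 Bb4 C#4 C3 G3 A#3 E4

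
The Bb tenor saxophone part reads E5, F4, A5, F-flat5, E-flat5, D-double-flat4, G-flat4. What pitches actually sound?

The Bb tenor saxophone sounds a major ninth below written, so transpose each written note down a major ninth.
E5 to D4
F4 to Eb3
A5 to G4
Fb5 to Ebb4
Eb5 to Db4
Dbb4 to Cbb3
Gb4 to Fb3

D4 Eb3 G4 Ebb4 Db4 Cbb3 Fb3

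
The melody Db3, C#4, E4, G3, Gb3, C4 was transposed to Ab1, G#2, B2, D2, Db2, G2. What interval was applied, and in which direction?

From Db3 to Ab1 is 11 letter names — an eleventh of some quality.
Ab1 to Db3 is 17 semitones, which makes it a perfect eleventh; the second version is lower, so the direction is down.
Checking another pair — C4 → G2 — gives the same interval.

down a perfect eleventh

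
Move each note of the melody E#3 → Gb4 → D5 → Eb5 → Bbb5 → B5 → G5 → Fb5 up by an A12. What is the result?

E#3 up an augmented twelfth is B##4.
Gb4 up an augmented twelfth is D6.
D5 up an augmented twelfth is A#6.
An augmented twelfth up from Eb5 gives B6.
An augmented twelfth up from Bbb5 gives F7.
B5 up an augmented twelfth is F##7.
G5: a twelfth up reaches D, and 20 semitones makes it D#7.
An augmented twelfth up from Fb5 gives C7.

B##4 D6 A#6 B6 F7 F##7 D#7 C7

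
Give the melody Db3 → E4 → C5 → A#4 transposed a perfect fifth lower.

Gb2 A3 F4 D#4

Db3 -> Gb2
E4 -> A3
C5 -> F4
A#4 -> D#4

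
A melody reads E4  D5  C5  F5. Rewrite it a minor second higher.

F4 Eb5 Db5 Gb5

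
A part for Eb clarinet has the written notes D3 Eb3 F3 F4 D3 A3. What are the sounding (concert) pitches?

The Eb clarinet sounds a minor third above written, so transpose each written note up a minor third.
D3 → F3
Eb3 → Gb3
F3 → Ab3
F4 → Ab4
D3 → F3
A3 → C4

F3 Gb3 Ab3 Ab4 F3 C4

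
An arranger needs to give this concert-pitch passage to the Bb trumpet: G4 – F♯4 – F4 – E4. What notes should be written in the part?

A4 G#4 G4 F#4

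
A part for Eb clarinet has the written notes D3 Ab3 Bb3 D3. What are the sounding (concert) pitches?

F3 Cb4 Db4 F3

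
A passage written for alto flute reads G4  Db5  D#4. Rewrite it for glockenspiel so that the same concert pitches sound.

First find concert pitch: the alto flute sounds a perfect fourth below written, so G4 Db5 D#4 sounds D4 Ab4 A#3.
Then write for glockenspiel: it sounds a perfect fifteenth above written, so the part must be a perfect fifteenth below concert.
D4 → D2
Ab4 → Ab2
A#3 → A#1

D2 Ab2 A#1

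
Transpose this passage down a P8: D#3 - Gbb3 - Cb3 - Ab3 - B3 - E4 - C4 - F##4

D#3 becomes D#2
Gbb3 becomes Gbb2
Cb3 becomes Cb2
Ab3 becomes Ab2
B3 becomes B2
E4 becomes E3
C4 becomes C3
F##4 becomes F##3

D#2 Gbb2 Cb2 Ab2 B2 E3 C3 F##3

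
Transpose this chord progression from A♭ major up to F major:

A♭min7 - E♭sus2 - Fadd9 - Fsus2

Fmin7 Csus2 Dadd9 Dsus2

A♭ major up to F major is a major sixth; each chord root moves by that interval while the quality stays the same.
A♭min7: root A♭ up a major sixth → F, giving Fmin7.
E♭sus2: root E♭ up a major sixth → C, giving Csus2.
Fadd9: root F up a major sixth → D, giving Dadd9.
Fsus2: root F up a major sixth → D, giving Dsus2.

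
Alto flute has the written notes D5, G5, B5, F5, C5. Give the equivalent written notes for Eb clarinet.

First find concert pitch: the alto flute sounds a perfect fourth below written, so D5 G5 B5 F5 C5 sounds A4 D5 F#5 C5 G4.
Then write for Eb clarinet: it sounds a minor third above written, so the part must be a minor third below concert.
A4 → F#4
D5 → B4
F#5 → D#5
C5 → A4
G4 → E4

F#4 B4 D#5 A4 E4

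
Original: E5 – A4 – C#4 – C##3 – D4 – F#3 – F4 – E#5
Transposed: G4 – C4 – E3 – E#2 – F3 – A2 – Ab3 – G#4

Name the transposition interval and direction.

down a major sixth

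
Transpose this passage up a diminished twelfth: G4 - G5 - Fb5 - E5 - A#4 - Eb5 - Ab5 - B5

G4: a twelfth up reaches D, and 18 semitones makes it Db6.
G5 up a diminished twelfth is Db7.
Fb5: a twelfth up reaches C, and 18 semitones makes it Cbb7.
A diminished twelfth up from E5 gives Bb6.
A#4: a twelfth up reaches E, and 18 semitones makes it E6.
Eb5: a twelfth up reaches B, and 18 semitones makes it Bbb6.
A diminished twelfth up from Ab5 gives Ebb7.
B5: a twelfth up reaches F, and 18 semitones makes it F7.

Db6 Db7 Cbb7 Bb6 E6 Bbb6 Ebb7 F7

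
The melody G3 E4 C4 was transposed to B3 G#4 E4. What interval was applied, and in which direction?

up a major third

From G3 to B3 is 3 letter names — a third of some quality.
G3 to B3 is 4 semitones, which makes it a major third; the second version is higher, so the direction is up.
Checking another pair — C4 → E4 — gives the same interval.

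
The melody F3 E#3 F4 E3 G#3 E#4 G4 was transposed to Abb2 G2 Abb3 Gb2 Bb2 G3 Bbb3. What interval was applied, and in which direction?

down an augmented sixth

From F3 to Abb2 is 6 letter names — a sixth of some quality.
Abb2 to F3 is 10 semitones, which makes it an augmented sixth; the second version is lower, so the direction is down.
Checking another pair — G4 → Bbb3 — gives the same interval.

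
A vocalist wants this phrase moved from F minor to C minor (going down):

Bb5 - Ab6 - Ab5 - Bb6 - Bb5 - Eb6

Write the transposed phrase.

From F down to C is a perfect fourth; apply that to each pitch.
Bb5 becomes F5
Ab6 becomes Eb6
Ab5 becomes Eb5
Bb6 becomes F6
Bb5 becomes F5
Eb6 becomes Bb5

F5 Eb6 Eb5 F6 F5 Bb5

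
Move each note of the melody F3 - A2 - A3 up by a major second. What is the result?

F3 up a major second is G3.
A2 up a major second is B2.
A3 up a major second is B3.

G3 B2 B3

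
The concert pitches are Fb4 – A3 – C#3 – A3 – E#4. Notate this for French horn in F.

Cb5 E4 G#3 E4 B#4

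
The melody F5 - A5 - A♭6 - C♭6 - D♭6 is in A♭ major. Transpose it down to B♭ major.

G4 B4 Bb5 Db5 Eb5

From A♭ down to B♭ is a minor seventh; apply that to each pitch.
F5 gives G4
A5 gives B4
Ab6 gives Bb5
Cb6 gives Db5
Db6 gives Eb5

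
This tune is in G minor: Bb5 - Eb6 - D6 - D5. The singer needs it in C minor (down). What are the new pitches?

From G down to C is a perfect fifth; apply that to each pitch.
Bb5 becomes Eb5
Eb6 becomes Ab5
D6 becomes G5
D5 becomes G4

Eb5 Ab5 G5 G4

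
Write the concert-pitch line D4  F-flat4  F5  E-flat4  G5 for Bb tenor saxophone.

E5 Gb5 G6 F5 A6

Written C4 sounds as Bb2 on the Bb tenor saxophone, so concert pitches are written a major ninth up.
D4 → E5
Fb4 → Gb5
F5 → G6
Eb4 → F5
G5 → A6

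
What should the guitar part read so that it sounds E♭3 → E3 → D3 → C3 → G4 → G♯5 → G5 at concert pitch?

Eb4 E4 D4 C4 G5 G#6 G6

The guitar sounds a perfect octave below written, so the written part must be a perfect octave above concert — transpose each note up.
Eb3 -> Eb4
E3 -> E4
D3 -> D4
C3 -> C4
G4 -> G5
G#5 -> G#6
G5 -> G6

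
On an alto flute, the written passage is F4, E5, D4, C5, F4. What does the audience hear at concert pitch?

C4 B4 A3 G4 C4

The alto flute sounds a perfect fourth below written, so transpose each written note down a perfect fourth.
F4 gives C4
E5 gives B4
D4 gives A3
C5 gives G4
F4 gives C4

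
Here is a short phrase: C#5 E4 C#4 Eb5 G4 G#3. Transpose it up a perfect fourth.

C#5: a fourth up reaches F, and 5 semitones makes it F#5.
E4: a fourth up reaches A, and 5 semitones makes it A4.
A perfect fourth up from C#4 gives F#4.
A perfect fourth up from Eb5 gives Ab5.
G4 up a perfect fourth is C5.
A perfect fourth up from G#3 gives C#4.

F#5 A4 F#4 Ab5 C5 C#4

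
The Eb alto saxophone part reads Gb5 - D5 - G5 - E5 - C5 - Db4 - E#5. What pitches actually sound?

Bbb4 F4 Bb4 G4 Eb4 Fb3 G#4

Written C4 on the Eb alto saxophone sounds as Eb3, a major sixth lower; apply that shift to every note.
Gb5 to Bbb4
D5 to F4
G5 to Bb4
E5 to G4
C5 to Eb4
Db4 to Fb3
E#5 to G#4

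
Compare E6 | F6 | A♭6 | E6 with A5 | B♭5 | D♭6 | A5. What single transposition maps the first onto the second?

down a perfect fifth

From E6 to A5 is 5 letter names — a fifth of some quality.
A5 to E6 is 7 semitones, which makes it a perfect fifth; the second version is lower, so the direction is down.
Checking another pair — E6 → A5 — gives the same interval.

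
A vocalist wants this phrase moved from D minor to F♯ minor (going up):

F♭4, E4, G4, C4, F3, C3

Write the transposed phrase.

D minor to F♯ minor up is a major third, so every note moves up by that interval.
Fb4 → Ab4
E4 → G#4
G4 → B4
C4 → E4
F3 → A3
C3 → E3

Ab4 G#4 B4 E4 A3 E3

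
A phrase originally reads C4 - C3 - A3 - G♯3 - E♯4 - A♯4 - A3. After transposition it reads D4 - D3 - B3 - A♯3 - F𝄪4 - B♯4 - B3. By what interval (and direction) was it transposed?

From C4 to D4 is 2 letter names — a second of some quality.
C4 to D4 is 2 semitones, which makes it a major second; the second version is higher, so the direction is up.
Checking another pair — A3 → B3 — gives the same interval.

up a major second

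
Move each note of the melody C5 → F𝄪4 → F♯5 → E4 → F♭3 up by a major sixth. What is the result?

A5 D##5 D#6 C#5 Db4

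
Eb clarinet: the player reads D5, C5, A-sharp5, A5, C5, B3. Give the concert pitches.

Written C4 on the Eb clarinet sounds as Eb4, a minor third higher; apply that shift to every note.
D5 → F5
C5 → Eb5
A#5 → C#6
A5 → C6
C5 → Eb5
B3 → D4

F5 Eb5 C#6 C6 Eb5 D4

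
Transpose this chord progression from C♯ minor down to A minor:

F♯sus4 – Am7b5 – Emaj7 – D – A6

Dsus4 Fm7b5 Cmaj7 Bb F6

C♯ minor down to A minor is a major third; each chord root moves by that interval while the quality stays the same.
F♯sus4: root F♯ down a major third → D, giving Dsus4.
Am7b5: root A down a major third → F, giving Fm7b5.
Emaj7: root E down a major third → C, giving Cmaj7.
D: root D down a major third → Bb, giving Bb.
A6: root A down a major third → F, giving F6.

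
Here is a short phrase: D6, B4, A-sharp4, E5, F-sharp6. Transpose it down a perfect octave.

D5 B3 A#3 E4 F#5

D6 → D5
B4 → B3
A#4 → A#3
E5 → E4
F#6 → F#5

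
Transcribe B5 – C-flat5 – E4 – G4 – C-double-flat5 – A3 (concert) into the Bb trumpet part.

C#6 Db5 F#4 A4 Dbb5 B3

Written C4 sounds as Bb3 on the Bb trumpet, so concert pitches are written a major second up.
B5 to C#6
Cb5 to Db5
E4 to F#4
G4 to A4
Cbb5 to Dbb5
A3 to B3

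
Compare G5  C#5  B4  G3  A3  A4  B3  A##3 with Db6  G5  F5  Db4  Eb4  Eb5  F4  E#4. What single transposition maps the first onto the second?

up a diminished fifth

Take the first pair: G5 → Db6. G to D spans 5 letter names, so the interval is some kind of fifth.
G5 to Db6 is 6 semitones, which makes it a diminished fifth; the second version is higher, so the direction is up.
Checking another pair — A##3 → E#4 — gives the same interval.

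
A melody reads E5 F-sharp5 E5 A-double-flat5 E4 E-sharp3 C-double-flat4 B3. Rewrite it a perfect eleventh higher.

A perfect eleventh up from E5 gives A6.
F#5 up a perfect eleventh is B6.
E5 up a perfect eleventh is A6.
Abb5: an eleventh up reaches D, and 17 semitones makes it Dbb7.
A perfect eleventh up from E4 gives A5.
E#3: an eleventh up reaches A, and 17 semitones makes it A#4.
Cbb4 up a perfect eleventh is Fbb5.
B3 up a perfect eleventh is E5.

A6 B6 A6 Dbb7 A5 A#4 Fbb5 E5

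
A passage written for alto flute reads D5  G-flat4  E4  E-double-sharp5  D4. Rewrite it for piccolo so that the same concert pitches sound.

First find concert pitch: the alto flute sounds a perfect fourth below written, so D5 G-flat4 E4 E-double-sharp5 D4 sounds A4 Db4 B3 B##4 A3.
Then write for piccolo: it sounds a perfect octave above written, so the part must be a perfect octave below concert.
A4 → A3
Db4 → Db3
B3 → B2
B##4 → B##3
A3 → A2

A3 Db3 B2 B##3 A2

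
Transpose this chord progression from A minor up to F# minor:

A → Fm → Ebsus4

A minor up to F# minor is a major sixth; each chord root moves by that interval while the quality stays the same.
A: root A up a major sixth → F#, giving F#.
Fm: root F up a major sixth → D, giving Dm.
Ebsus4: root Eb up a major sixth → C, giving Csus4.

F# Dm Csus4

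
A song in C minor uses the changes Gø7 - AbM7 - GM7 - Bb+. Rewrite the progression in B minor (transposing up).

C minor up to B minor is a major seventh; each chord root moves by that interval while the quality stays the same.
Gø7: root G up a major seventh → F#, giving F#ø7.
AbM7: root Ab up a major seventh → G, giving GM7.
GM7: root G up a major seventh → F#, giving F#M7.
Bb+: root Bb up a major seventh → A, giving A+.

F#ø7 GM7 F#M7 A+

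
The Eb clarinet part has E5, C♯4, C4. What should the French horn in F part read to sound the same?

First find concert pitch: the Eb clarinet sounds a minor third above written, so E5 C♯4 C4 sounds G5 E4 Eb4.
Then write for French horn in F: it sounds a perfect fifth below written, so the part must be a perfect fifth above concert.
G5 → D6
E4 → B4
Eb4 → Bb4

D6 B4 Bb4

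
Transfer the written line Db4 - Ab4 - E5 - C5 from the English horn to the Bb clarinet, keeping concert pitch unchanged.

First find concert pitch: the English horn sounds a perfect fifth below written, so Db4 Ab4 E5 C5 sounds Gb3 Db4 A4 F4.
Then write for Bb clarinet: it sounds a major second below written, so the part must be a major second above concert.
Gb3 → Ab3
Db4 → Eb4
A4 → B4
F4 → G4

Ab3 Eb4 B4 G4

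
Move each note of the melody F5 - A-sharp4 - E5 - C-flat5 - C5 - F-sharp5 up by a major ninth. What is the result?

F5 → G6
A#4 → B#5
E5 → F#6
Cb5 → Db6
C5 → D6
F#5 → G#6

G6 B#5 F#6 Db6 D6 G#6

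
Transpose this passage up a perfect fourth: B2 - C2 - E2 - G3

E3 F2 A2 C4

B2 → E3
C2 → F2
E2 → A2
G3 → C4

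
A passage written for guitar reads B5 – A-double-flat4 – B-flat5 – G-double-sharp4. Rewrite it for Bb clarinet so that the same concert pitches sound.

C#5 Bbb3 C5 A##3

First find concert pitch: the guitar sounds a perfect octave below written, so B5 A-double-flat4 B-flat5 G-double-sharp4 sounds B4 Abb3 Bb4 G##3.
Then write for Bb clarinet: it sounds a major second below written, so the part must be a major second above concert.
B4 → C#5
Abb3 → Bbb3
Bb4 → C5
G##3 → A##3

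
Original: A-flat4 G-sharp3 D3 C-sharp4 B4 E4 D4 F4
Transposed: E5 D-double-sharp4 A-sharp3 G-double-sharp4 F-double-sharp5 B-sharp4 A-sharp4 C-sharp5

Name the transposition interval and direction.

From Ab4 to E5 is 5 letter names — a fifth of some quality.
Ab4 to E5 is 8 semitones, which makes it an augmented fifth; the second version is higher, so the direction is up.
Checking another pair — F4 → C#5 — gives the same interval.

up an augmented fifth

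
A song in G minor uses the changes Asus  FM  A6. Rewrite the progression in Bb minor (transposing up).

Csus AbM C6

G minor up to Bb minor is a minor third; each chord root moves by that interval while the quality stays the same.
Asus: root A up a minor third → C, giving Csus.
FM: root F up a minor third → Ab, giving AbM.
A6: root A up a minor third → C, giving C6.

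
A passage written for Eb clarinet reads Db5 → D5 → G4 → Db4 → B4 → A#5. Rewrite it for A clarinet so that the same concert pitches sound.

First find concert pitch: the Eb clarinet sounds a minor third above written, so Db5 D5 G4 Db4 B4 A#5 sounds Fb5 F5 Bb4 Fb4 D5 C#6.
Then write for A clarinet: it sounds a minor third below written, so the part must be a minor third above concert.
Fb5 → Abb5
F5 → Ab5
Bb4 → Db5
Fb4 → Abb4
D5 → F5
C#6 → E6

Abb5 Ab5 Db5 Abb4 F5 E6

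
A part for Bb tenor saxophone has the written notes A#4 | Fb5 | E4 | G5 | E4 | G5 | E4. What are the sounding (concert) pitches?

Written C4 on the Bb tenor saxophone sounds as Bb2, a major ninth lower; apply that shift to every note.
A#4 -> G#3
Fb5 -> Ebb4
E4 -> D3
G5 -> F4
E4 -> D3
G5 -> F4
E4 -> D3

G#3 Ebb4 D3 F4 D3 F4 D3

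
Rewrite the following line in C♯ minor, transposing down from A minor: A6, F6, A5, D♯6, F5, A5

C#6 A5 C#5 F##5 A4 C#5

A minor to C♯ minor down is a minor sixth, so every note moves down by that interval.
A6 becomes C#6
F6 becomes A5
A5 becomes C#5
D#6 becomes F##5
F5 becomes A4
A5 becomes C#5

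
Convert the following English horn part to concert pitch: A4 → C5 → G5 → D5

D4 F4 C5 G4

Written C4 on the English horn sounds as F3, a perfect fifth lower; apply that shift to every note.
A4 -> D4
C5 -> F4
G5 -> C5
D5 -> G4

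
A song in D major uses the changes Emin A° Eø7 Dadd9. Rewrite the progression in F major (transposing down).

D major down to F major is a major sixth; each chord root moves by that interval while the quality stays the same.
Emin: root E down a major sixth → G, giving Gmin.
A°: root A down a major sixth → C, giving C°.
Eø7: root E down a major sixth → G, giving Gø7.
Dadd9: root D down a major sixth → F, giving Fadd9.

Gmin C° Gø7 Fadd9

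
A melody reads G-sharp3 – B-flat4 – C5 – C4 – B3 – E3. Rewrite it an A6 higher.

G#3 → E##4
Bb4 → G#5
C5 → A#5
C4 → A#4
B3 → G##4
E3 → C##4

E##4 G#5 A#5 A#4 G##4 C##4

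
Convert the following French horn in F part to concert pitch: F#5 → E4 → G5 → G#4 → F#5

B4 A3 C5 C#4 B4

Written C4 on the French horn in F sounds as F3, a perfect fifth lower; apply that shift to every note.
F#5 becomes B4
E4 becomes A3
G5 becomes C5
G#4 becomes C#4
F#5 becomes B4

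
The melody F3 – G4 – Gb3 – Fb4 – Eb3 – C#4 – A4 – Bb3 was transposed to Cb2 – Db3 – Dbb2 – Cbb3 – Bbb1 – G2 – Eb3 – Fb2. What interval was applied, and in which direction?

down an augmented eleventh

From F3 to Cb2 is 11 letter names — an eleventh of some quality.
Cb2 to F3 is 18 semitones, which makes it an augmented eleventh; the second version is lower, so the direction is down.
Checking another pair — Bb3 → Fb2 — gives the same interval.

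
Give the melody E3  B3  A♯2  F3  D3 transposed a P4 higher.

A3 E4 D#3 Bb3 G3

E3 gives A3
B3 gives E4
A#2 gives D#3
F3 gives Bb3
D3 gives G3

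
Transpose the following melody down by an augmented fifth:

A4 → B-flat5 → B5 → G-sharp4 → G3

Db4 Ebb5 Eb5 C4 Cb3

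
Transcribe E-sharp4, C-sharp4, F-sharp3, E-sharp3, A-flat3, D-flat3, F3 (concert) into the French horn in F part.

B#4 G#4 C#4 B#3 Eb4 Ab3 C4

Written C4 sounds as F3 on the French horn in F, so concert pitches are written a perfect fifth up.
E#4 -> B#4
C#4 -> G#4
F#3 -> C#4
E#3 -> B#3
Ab3 -> Eb4
Db3 -> Ab3
F3 -> C4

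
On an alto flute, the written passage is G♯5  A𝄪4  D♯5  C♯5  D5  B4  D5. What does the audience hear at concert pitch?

The alto flute sounds a perfect fourth below written, so transpose each written note down a perfect fourth.
G#5 to D#5
A##4 to E##4
D#5 to A#4
C#5 to G#4
D5 to A4
B4 to F#4
D5 to A4

D#5 E##4 A#4 G#4 A4 F#4 A4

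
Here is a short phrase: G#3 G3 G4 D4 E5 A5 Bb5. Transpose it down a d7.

G#3: a seventh down reaches A, and 9 semitones makes it A##2.
G3: a seventh down reaches A, and 9 semitones makes it A#2.
A diminished seventh down from G4 gives A#3.
A diminished seventh down from D4 gives E#3.
E5: a seventh down reaches F, and 9 semitones makes it F##4.
A5: a seventh down reaches B, and 9 semitones makes it B#4.
Bb5: a seventh down reaches C, and 9 semitones makes it C#5.

A##2 A#2 A#3 E#3 F##4 B#4 C#5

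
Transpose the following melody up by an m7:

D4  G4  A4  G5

D4 gives C5
G4 gives F5
A4 gives G5
G5 gives F6

C5 F5 G5 F6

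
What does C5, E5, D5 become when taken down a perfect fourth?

C5: a fourth down reaches G, and 5 semitones makes it G4.
E5: a fourth down reaches B, and 5 semitones makes it B4.
A perfect fourth down from D5 gives A4.

G4 B4 A4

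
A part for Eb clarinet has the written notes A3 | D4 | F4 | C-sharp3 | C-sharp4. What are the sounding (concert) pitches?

C4 F4 Ab4 E3 E4

Written C4 on the Eb clarinet sounds as Eb4, a minor third higher; apply that shift to every note.
A3 to C4
D4 to F4
F4 to Ab4
C#3 to E3
C#4 to E4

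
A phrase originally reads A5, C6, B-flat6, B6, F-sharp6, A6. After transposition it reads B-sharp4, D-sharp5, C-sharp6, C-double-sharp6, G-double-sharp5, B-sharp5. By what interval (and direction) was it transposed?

From A5 to B#4 is 7 letter names — a seventh of some quality.
B#4 to A5 is 9 semitones, which makes it a diminished seventh; the second version is lower, so the direction is down.
Checking another pair — A6 → B#5 — gives the same interval.

down a diminished seventh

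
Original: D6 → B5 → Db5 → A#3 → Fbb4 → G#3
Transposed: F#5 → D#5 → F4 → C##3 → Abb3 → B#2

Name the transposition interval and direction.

down a minor sixth

Take the first pair: D6 → F#5. D to F spans 6 letter names, so the interval is some kind of sixth.
F#5 to D6 is 8 semitones, which makes it a minor sixth; the second version is lower, so the direction is down.
Checking another pair — G#3 → B#2 — gives the same interval.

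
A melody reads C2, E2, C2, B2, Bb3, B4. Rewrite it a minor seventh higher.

C2 becomes Bb2
E2 becomes D3
C2 becomes Bb2
B2 becomes A3
Bb3 becomes Ab4
B4 becomes A5

Bb2 D3 Bb2 A3 Ab4 A5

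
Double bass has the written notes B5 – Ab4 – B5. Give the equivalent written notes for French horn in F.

First find concert pitch: the double bass sounds a perfect octave below written, so B5 Ab4 B5 sounds B4 Ab3 B4.
Then write for French horn in F: it sounds a perfect fifth below written, so the part must be a perfect fifth above concert.
B4 → F#5
Ab3 → Eb4
B4 → F#5

F#5 Eb4 F#5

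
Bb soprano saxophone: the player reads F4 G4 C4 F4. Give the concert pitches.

Eb4 F4 Bb3 Eb4

Written C4 on the Bb soprano saxophone sounds as Bb3, a major second lower; apply that shift to every note.
F4 gives Eb4
G4 gives F4
C4 gives Bb3
F4 gives Eb4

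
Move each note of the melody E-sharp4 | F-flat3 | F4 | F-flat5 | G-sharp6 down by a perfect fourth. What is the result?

B#3 Cb3 C4 Cb5 D#6

E#4: a fourth down reaches B, and 5 semitones makes it B#3.
A perfect fourth down from Fb3 gives Cb3.
F4: a fourth down reaches C, and 5 semitones makes it C4.
Fb5 down a perfect fourth is Cb5.
G#6: a fourth down reaches D, and 5 semitones makes it D#6.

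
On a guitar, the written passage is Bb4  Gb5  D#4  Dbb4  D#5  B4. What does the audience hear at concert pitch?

Bb3 Gb4 D#3 Dbb3 D#4 B3

Written C4 on the guitar sounds as C3, a perfect octave lower; apply that shift to every note.
Bb4 -> Bb3
Gb5 -> Gb4
D#4 -> D#3
Dbb4 -> Dbb3
D#5 -> D#4
B4 -> B3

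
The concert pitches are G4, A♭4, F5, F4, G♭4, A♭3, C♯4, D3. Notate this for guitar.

G5 Ab5 F6 F5 Gb5 Ab4 C#5 D4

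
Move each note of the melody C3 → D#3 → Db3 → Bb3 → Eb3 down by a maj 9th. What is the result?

C3 gives Bb1
D#3 gives C#2
Db3 gives Cb2
Bb3 gives Ab2
Eb3 gives Db2

Bb1 C#2 Cb2 Ab2 Db2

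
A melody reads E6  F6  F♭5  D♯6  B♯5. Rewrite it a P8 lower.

E5 F5 Fb4 D#5 B#4

E6 becomes E5
F6 becomes F5
Fb5 becomes Fb4
D#6 becomes D#5
B#5 becomes B#4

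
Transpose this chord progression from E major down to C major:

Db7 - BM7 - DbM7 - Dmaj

Bbb7 GM7 BbbM7 Bbmaj

E major down to C major is a major third; each chord root moves by that interval while the quality stays the same.
Db7: root Db down a major third → Bbb, giving Bbb7.
BM7: root B down a major third → G, giving GM7.
DbM7: root Db down a major third → Bbb, giving BbbM7.
Dmaj: root D down a major third → Bb, giving Bbmaj.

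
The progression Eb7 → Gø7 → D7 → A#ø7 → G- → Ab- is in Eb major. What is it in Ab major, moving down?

Ab7 Cø7 G7 D#ø7 C- Db-

Eb major down to Ab major is a perfect fifth; each chord root moves by that interval while the quality stays the same.
Eb7: root Eb down a perfect fifth → Ab, giving Ab7.
Gø7: root G down a perfect fifth → C, giving Cø7.
D7: root D down a perfect fifth → G, giving G7.
A#ø7: root A# down a perfect fifth → D#, giving D#ø7.
G-: root G down a perfect fifth → C, giving C-.
Ab-: root Ab down a perfect fifth → Db, giving Db-.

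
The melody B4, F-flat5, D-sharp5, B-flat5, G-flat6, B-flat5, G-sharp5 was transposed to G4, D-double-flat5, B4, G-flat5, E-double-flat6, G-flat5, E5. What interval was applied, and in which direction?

Take the first pair: B4 → G4. B to G spans 3 letter names, so the interval is some kind of third.
G4 to B4 is 4 semitones, which makes it a major third; the second version is lower, so the direction is down.
Checking another pair — G#5 → E5 — gives the same interval.

down a major third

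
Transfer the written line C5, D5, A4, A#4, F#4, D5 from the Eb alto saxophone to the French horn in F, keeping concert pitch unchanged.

First find concert pitch: the Eb alto saxophone sounds a major sixth below written, so C5 D5 A4 A#4 F#4 D5 sounds Eb4 F4 C4 C#4 A3 F4.
Then write for French horn in F: it sounds a perfect fifth below written, so the part must be a perfect fifth above concert.
Eb4 → Bb4
F4 → C5
C4 → G4
C#4 → G#4
A3 → E4
F4 → C5

Bb4 C5 G4 G#4 E4 C5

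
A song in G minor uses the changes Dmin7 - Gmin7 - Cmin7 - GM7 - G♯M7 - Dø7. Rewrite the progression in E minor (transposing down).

G minor down to E minor is a minor third; each chord root moves by that interval while the quality stays the same.
Dmin7: root D down a minor third → B, giving Bmin7.
Gmin7: root G down a minor third → E, giving Emin7.
Cmin7: root C down a minor third → A, giving Amin7.
GM7: root G down a minor third → E, giving EM7.
G♯M7: root G♯ down a minor third → E#, giving E#M7.
Dø7: root D down a minor third → B, giving Bø7.

Bmin7 Emin7 Amin7 EM7 E#M7 Bø7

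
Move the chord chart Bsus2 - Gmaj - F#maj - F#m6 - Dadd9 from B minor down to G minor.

B minor down to G minor is a major third; each chord root moves by that interval while the quality stays the same.
Bsus2: root B down a major third → G, giving Gsus2.
Gmaj: root G down a major third → Eb, giving Ebmaj.
F#maj: root F# down a major third → D, giving Dmaj.
F#m6: root F# down a major third → D, giving Dm6.
Dadd9: root D down a major third → Bb, giving Bbadd9.

Gsus2 Ebmaj Dmaj Dm6 Bbadd9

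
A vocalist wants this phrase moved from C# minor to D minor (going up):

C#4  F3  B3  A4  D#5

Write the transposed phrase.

C# minor to D minor up is a minor second, so every note moves up by that interval.
C#4 gives D4
F3 gives Gb3
B3 gives C4
A4 gives Bb4
D#5 gives E5

D4 Gb3 C4 Bb4 E5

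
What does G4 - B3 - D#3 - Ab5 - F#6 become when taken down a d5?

A diminished fifth down from G4 gives C#4.
B3 down a diminished fifth is E#3.
A diminished fifth down from D#3 gives G##2.
Ab5: a fifth down reaches D, and 6 semitones makes it D5.
F#6: a fifth down reaches B, and 6 semitones makes it B#5.

C#4 E#3 G##2 D5 B#5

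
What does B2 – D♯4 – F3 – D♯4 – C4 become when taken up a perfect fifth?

F#3 A#4 C4 A#4 G4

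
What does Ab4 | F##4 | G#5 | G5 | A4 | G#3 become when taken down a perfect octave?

Ab4: an octave down reaches A, and 12 semitones makes it Ab3.
F##4: an octave down reaches F, and 12 semitones makes it F##3.
G#5: an octave down reaches G, and 12 semitones makes it G#4.
G5: an octave down reaches G, and 12 semitones makes it G4.
A4: an octave down reaches A, and 12 semitones makes it A3.
G#3: an octave down reaches G, and 12 semitones makes it G#2.

Ab3 F##3 G#4 G4 A3 G#2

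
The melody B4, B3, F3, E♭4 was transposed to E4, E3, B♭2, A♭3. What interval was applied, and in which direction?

down a perfect fifth

From B4 to E4 is 5 letter names — a fifth of some quality.
E4 to B4 is 7 semitones, which makes it a perfect fifth; the second version is lower, so the direction is down.
Checking another pair — Eb4 → Ab3 — gives the same interval.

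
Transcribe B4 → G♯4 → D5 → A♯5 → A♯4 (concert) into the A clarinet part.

D5 B4 F5 C#6 C#5

The A clarinet sounds a minor third below written, so the written part must be a minor third above concert — transpose each note up.
B4 becomes D5
G#4 becomes B4
D5 becomes F5
A#5 becomes C#6
A#4 becomes C#5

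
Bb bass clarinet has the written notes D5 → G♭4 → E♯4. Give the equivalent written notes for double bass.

C5 Fb4 D#4

First find concert pitch: the Bb bass clarinet sounds a major ninth below written, so D5 G♭4 E♯4 sounds C4 Fb3 D#3.
Then write for double bass: it sounds a perfect octave below written, so the part must be a perfect octave above concert.
C4 → C5
Fb3 → Fb4
D#3 → D#4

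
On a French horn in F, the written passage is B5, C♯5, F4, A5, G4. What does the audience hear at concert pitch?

The French horn in F sounds a perfect fifth below written, so transpose each written note down a perfect fifth.
B5 → E5
C#5 → F#4
F4 → Bb3
A5 → D5
G4 → C4

E5 F#4 Bb3 D5 C4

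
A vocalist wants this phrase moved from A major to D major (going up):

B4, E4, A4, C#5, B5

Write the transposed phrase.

From A up to D is a perfect fourth; apply that to each pitch.
B4 → E5
E4 → A4
A4 → D5
C#5 → F#5
B5 → E6

E5 A4 D5 F#5 E6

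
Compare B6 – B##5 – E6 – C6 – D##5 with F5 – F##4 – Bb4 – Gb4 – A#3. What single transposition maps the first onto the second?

From B6 to F5 is 11 letter names — an eleventh of some quality.
F5 to B6 is 18 semitones, which makes it an augmented eleventh; the second version is lower, so the direction is down.
Checking another pair — D##5 → A#3 — gives the same interval.

down an augmented eleventh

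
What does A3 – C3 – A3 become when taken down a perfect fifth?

D3 F2 D3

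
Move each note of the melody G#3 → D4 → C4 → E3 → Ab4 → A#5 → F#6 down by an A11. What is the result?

D2 Ab2 Gb2 Bb1 Ebb3 E4 C5

An augmented eleventh down from G#3 gives D2.
D4: an eleventh down reaches A, and 18 semitones makes it Ab2.
An augmented eleventh down from C4 gives Gb2.
E3 down an augmented eleventh is Bb1.
Ab4: an eleventh down reaches E, and 18 semitones makes it Ebb3.
An augmented eleventh down from A#5 gives E4.
F#6: an eleventh down reaches C, and 18 semitones makes it C5.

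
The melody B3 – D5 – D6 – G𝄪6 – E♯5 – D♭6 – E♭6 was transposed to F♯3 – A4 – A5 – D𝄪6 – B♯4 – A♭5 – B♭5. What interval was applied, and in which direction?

down a perfect fourth

From B3 to F#3 is 4 letter names — a fourth of some quality.
F#3 to B3 is 5 semitones, which makes it a perfect fourth; the second version is lower, so the direction is down.
Checking another pair — Eb6 → Bb5 — gives the same interval.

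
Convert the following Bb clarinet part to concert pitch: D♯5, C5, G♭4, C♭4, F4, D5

C#5 Bb4 Fb4 Bbb3 Eb4 C5

The Bb clarinet sounds a major second below written, so transpose each written note down a major second.
D#5 gives C#5
C5 gives Bb4
Gb4 gives Fb4
Cb4 gives Bbb3
F4 gives Eb4
D5 gives C5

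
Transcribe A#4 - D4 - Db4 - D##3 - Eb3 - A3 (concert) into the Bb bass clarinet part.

B#5 E5 Eb5 E##4 F4 B4

The Bb bass clarinet sounds a major ninth below written, so the written part must be a major ninth above concert — transpose each note up.
A#4 becomes B#5
D4 becomes E5
Db4 becomes Eb5
D##3 becomes E##4
Eb3 becomes F4
A3 becomes B4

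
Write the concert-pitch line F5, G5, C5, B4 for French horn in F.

The French horn in F sounds a perfect fifth below written, so the written part must be a perfect fifth above concert — transpose each note up.
F5 to C6
G5 to D6
C5 to G5
B4 to F#5

C6 D6 G5 F#5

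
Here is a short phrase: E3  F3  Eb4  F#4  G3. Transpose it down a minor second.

E3 down a minor second is D#3.
A minor second down from F3 gives E3.
Eb4 down a minor second is D4.
A minor second down from F#4 gives E#4.
G3: a second down reaches F, and 1 semitone makes it F#3.

D#3 E3 D4 E#4 F#3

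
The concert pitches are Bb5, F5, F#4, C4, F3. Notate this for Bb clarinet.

C6 G5 G#4 D4 G3

The Bb clarinet sounds a major second below written, so the written part must be a major second above concert — transpose each note up.
Bb5 gives C6
F5 gives G5
F#4 gives G#4
C4 gives D4
F3 gives G3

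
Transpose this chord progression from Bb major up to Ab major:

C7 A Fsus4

Bb major up to Ab major is a minor seventh; each chord root moves by that interval while the quality stays the same.
C7: root C up a minor seventh → Bb, giving Bb7.
A: root A up a minor seventh → G, giving G.
Fsus4: root F up a minor seventh → Eb, giving Ebsus4.

Bb7 G Ebsus4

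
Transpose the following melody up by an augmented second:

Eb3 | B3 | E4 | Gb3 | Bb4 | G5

Eb3 to F#3
B3 to C##4
E4 to F##4
Gb3 to A3
Bb4 to C#5
G5 to A#5

F#3 C##4 F##4 A3 C#5 A#5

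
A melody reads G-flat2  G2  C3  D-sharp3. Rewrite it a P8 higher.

Gb3 G3 C4 D#4

Gb2 up a perfect octave is Gb3.
A perfect octave up from G2 gives G3.
C3 up a perfect octave is C4.
D#3 up a perfect octave is D#4.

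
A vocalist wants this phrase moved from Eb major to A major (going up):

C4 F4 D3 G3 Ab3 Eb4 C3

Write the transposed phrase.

F#4 B4 G#3 C#4 D4 A4 F#3

From Eb up to A is an augmented fourth; apply that to each pitch.
C4 -> F#4
F4 -> B4
D3 -> G#3
G3 -> C#4
Ab3 -> D4
Eb4 -> A4
C3 -> F#3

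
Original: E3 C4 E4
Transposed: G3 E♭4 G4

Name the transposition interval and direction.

up a minor third

From E3 to G3 is 3 letter names — a third of some quality.
E3 to G3 is 3 semitones, which makes it a minor third; the second version is higher, so the direction is up.
Checking another pair — E4 → G4 — gives the same interval.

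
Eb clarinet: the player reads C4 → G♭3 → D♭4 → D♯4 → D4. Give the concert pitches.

The Eb clarinet sounds a minor third above written, so transpose each written note up a minor third.
C4 to Eb4
Gb3 to Bbb3
Db4 to Fb4
D#4 to F#4
D4 to F4

Eb4 Bbb3 Fb4 F#4 F4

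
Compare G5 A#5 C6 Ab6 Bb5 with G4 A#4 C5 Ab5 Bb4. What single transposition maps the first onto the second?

down a perfect octave

From G5 to G4 is 8 letter names — an octave of some quality.
G4 to G5 is 12 semitones, which makes it a perfect octave; the second version is lower, so the direction is down.
Checking another pair — Bb5 → Bb4 — gives the same interval.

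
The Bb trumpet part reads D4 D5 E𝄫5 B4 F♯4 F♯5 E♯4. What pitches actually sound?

C4 C5 Dbb5 A4 E4 E5 D#4

The Bb trumpet sounds a major second below written, so transpose each written note down a major second.
D4 → C4
D5 → C5
Ebb5 → Dbb5
B4 → A4
F#4 → E4
F#5 → E5
E#4 → D#4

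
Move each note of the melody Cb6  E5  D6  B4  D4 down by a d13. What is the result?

A diminished thirteenth down from Cb6 gives E4.
A diminished thirteenth down from E5 gives G##3.
D6: a thirteenth down reaches F, and 19 semitones makes it F##4.
B4 down a diminished thirteenth is D##3.
D4 down a diminished thirteenth is F##2.

E4 G##3 F##4 D##3 F##2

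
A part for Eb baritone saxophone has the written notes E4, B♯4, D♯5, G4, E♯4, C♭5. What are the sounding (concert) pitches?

G2 D#3 F#3 Bb2 G#2 Ebb3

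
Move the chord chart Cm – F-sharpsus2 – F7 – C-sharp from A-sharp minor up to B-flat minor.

A-sharp minor up to B-flat minor is a diminished second; each chord root moves by that interval while the quality stays the same.
Cm: root C up a diminished second → Dbb, giving Dbbm.
F-sharpsus2: root F-sharp up a diminished second → Gb, giving Gbsus2.
F7: root F up a diminished second → Gbb, giving Gbb7.
C-sharp: root C-sharp up a diminished second → Db, giving Db.

Dbbm Gbsus2 Gbb7 Db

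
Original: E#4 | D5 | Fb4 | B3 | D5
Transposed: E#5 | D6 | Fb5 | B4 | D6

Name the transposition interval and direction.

Take the first pair: E#4 → E#5. E to E spans 8 letter names, so the interval is some kind of octave.
E#4 to E#5 is 12 semitones, which makes it a perfect octave; the second version is higher, so the direction is up.
Checking another pair — D5 → D6 — gives the same interval.

up a perfect octave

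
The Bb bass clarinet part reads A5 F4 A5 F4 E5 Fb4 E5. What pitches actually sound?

Written C4 on the Bb bass clarinet sounds as Bb2, a major ninth lower; apply that shift to every note.
A5 to G4
F4 to Eb3
A5 to G4
F4 to Eb3
E5 to D4
Fb4 to Ebb3
E5 to D4

G4 Eb3 G4 Eb3 D4 Ebb3 D4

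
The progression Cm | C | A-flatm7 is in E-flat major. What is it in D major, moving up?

E-flat major up to D major is a major seventh; each chord root moves by that interval while the quality stays the same.
Cm: root C up a major seventh → B, giving Bm.
C: root C up a major seventh → B, giving B.
A-flatm7: root A-flat up a major seventh → G, giving Gm7.

Bm B Gm7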